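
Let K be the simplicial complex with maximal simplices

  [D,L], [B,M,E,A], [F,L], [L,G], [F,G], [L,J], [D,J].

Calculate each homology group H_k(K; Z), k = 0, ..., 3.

H_0 = Z^2,  H_1 = Z^2,  H_2 = 0,  H_3 = 0.

Fix the vertex order A < B < D < E < F < G < J < L < M and write every simplex with vertices in increasing order. Then dim K = 3 and the simplices of K are:

  0-simplices (9): A, B, D, E, F, G, J, L, M
  1-simplices (12): AB, AE, AM, BE, BM, DJ, DL, EM, FG, FL, GL, JL
  2-simplices (4): ABE, ABM, AEM, BEM
  3-simplices (1): ABEM

Hence C_0 ≅ Z^9, C_1 ≅ Z^12, C_2 ≅ Z^4, C_3 ≅ Z^1.

∂_1: C_1 → C_0 maps an edge to its endpoints' difference, ∂[p,q] = q − p. For instance
  ∂AM = M − A.
As a 9×12 matrix over Z this has rank 7, with invariant factors (1,1,1,1,1,1,1).

Boundary ∂_2: C_2 → C_1 acts by ∂[p,q,r] = [q,r] − [p,r] + [p,q]. For instance
  ∂ABM = BM − AM + AB,
  ∂AEM = EM − AM + AE.
The 12×4 boundary matrix has rank 3 and Smith normal form diag(1,1,1).

Boundary ∂_3: C_3 → C_2 sends each 3-simplex σ to the alternating sum Σ_i (−1)^i (σ with its i-th vertex removed). For instance
  ∂ABEM = BEM − AEM + ABM − ABE.
As a 4×1 matrix over Z this has rank 1, with invariant factors (1).

From H_k ≅ ker(∂_k) / im(∂_{k+1}) we obtain:

  H_0: rank C_0 − rank ∂_1 = 9 − 7 = 2, and the invariant factors of ∂_1 are all 1, so H_0 = Z^2.
  H_1: rank ker ∂_1 − rank ∂_2 = (12 − 7) − 3 = 2, and the invariant factors of ∂_2 are all 1, so H_1 = Z^2.
  H_2: rank ker ∂_2 − rank ∂_3 = (4 − 3) − 1 = 0, and the invariant factors of ∂_3 are all 1, so H_2 = 0.
  H_3: rank ker ∂_3 − rank ∂_4 = (1 − 1) − 0 = 0, and there is no ∂_4, so H_3 = 0.

(K is a triangulation of the disjoint union of the 3-simplex and a wedge of 2 circles.)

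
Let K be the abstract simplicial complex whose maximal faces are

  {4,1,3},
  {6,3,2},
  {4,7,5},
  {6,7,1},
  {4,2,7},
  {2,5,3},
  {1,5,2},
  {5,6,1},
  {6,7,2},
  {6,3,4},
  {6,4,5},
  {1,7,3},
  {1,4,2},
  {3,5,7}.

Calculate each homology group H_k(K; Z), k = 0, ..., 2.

H_0 ≅ Z,  H_1 ≅ Z^2,  H_2 ≅ Z.

Order the vertices as 1 < 2 < 3 < 4 < 5 < 6 < 7. Listing each simplex with vertices in this order, K has dimension 2 with simplices:

  0-simplices (7): [1], [2], [3], [4], [5], [6], [7]
  1-simplices (21): [1,2], [1,3], [1,4], [1,5], [1,6], [1,7], [2,3], [2,4], [2,5], [2,6], [2,7], [3,4], [3,5], [3,6], [3,7], [4,5], [4,6], [4,7], [5,6], [5,7], [6,7]
  2-simplices (14): [1,2,4], [1,2,5], [1,3,4], [1,3,7], [1,5,6], [1,6,7], [2,3,5], [2,3,6], [2,4,7], [2,6,7], [3,4,6], [3,5,7], [4,5,6], [4,5,7]

Hence C_0 ≅ Z^7, C_1 ≅ Z^21, C_2 ≅ Z^14.

∂_1: C_1 → C_0 is given by ∂[p,q] = [q] − [p].
The 7×21 boundary matrix has rank 6 and Smith normal form diag(1,1,1,1,1,1).

The boundary map ∂_2: C_2 → C_1 sends each 2-simplex [p,q,r] to [q,r] − [p,r] + [p,q]. For instance
  ∂[4,5,7] = [5,7] − [4,7] + [4,5],
  ∂[2,4,7] = [4,7] − [2,7] + [2,4].
The resulting 21×14 matrix has rank 13, and its Smith normal form has invariant factors (1,1,1,1,1,1,1,1,1,1,1,1,1).

Reading off H_k = ker ∂_k / im ∂_{k+1}:

  H_0: rank C_0 − rank ∂_1 = 7 − 6 = 1, and the invariant factors of ∂_1 are all 1, so H_0 ≅ Z.
  H_1: rank ker ∂_1 − rank ∂_2 = (21 − 6) − 13 = 2, and the invariant factors of ∂_2 are all 1, so H_1 ≅ Z^2.
  H_2: rank ker ∂_2 − rank ∂_3 = (14 − 13) − 0 = 1, and there is no ∂_3, so H_2 ≅ Z.

As a check, the Euler characteristic is 7 − 21 + 14 = 0, which agrees with 1 − 2 + 1 = 0.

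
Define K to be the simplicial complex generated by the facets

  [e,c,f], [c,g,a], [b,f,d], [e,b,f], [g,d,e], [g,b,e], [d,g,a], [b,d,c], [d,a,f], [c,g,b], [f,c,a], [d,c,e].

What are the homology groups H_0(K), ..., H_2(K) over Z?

We work with the vertex ordering a < b < c < d < e < f < g. The simplices of K, each written with vertices in increasing order, are:

  0-simplices (7): a, b, c, d, e, f, g
  1-simplices (18): ac, ad, af, ag, bc, bd, be, bf, bg, cd, ce, cf, cg, de, df, dg, ef, eg
  2-simplices (12): acf, acg, adf, adg, bcd, bcg, bdf, bef, beg, cde, cef, deg

so the chain groups are C_0 ≅ Z^7, C_1 ≅ Z^18, C_2 ≅ Z^12.

Boundary ∂_1: C_1 → C_0 is given by ∂[p,q] = [q] − [p]. For instance
  ∂ad = d − a.
The 7×18 boundary matrix has rank 6 and Smith normal form diag(1,1,1,1,1,1).

The boundary map ∂_2: C_2 → C_1 maps a triangle to the signed sum of its edges. For instance
  ∂beg = eg − bg + be,
  ∂bdf = df − bf + bd.
The resulting 18×12 matrix has rank 12, and its Smith normal form has invariant factors (1,1,1,1,1,1,1,1,1,1,1,2).

Reading off H_k = ker ∂_k / im ∂_{k+1}:

  H_0: rank C_0 − rank ∂_1 = 7 − 6 = 1, and the invariant factors of ∂_1 are all 1, so H_0 = Z.
  H_1: rank ker ∂_1 − rank ∂_2 = (18 − 6) − 12 = 0, and ∂_2 has invariant factor 2 > 1, so H_1 = Z/2.
  H_2: rank ker ∂_2 − rank ∂_3 = (12 − 12) − 0 = 0, and there is no ∂_3, so H_2 = 0.

H_0 = Z,  H_1 = Z/2,  H_2 = 0.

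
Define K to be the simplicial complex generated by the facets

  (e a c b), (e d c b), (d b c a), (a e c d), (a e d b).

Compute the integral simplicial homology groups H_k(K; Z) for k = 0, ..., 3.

Order the vertices as a < b < c < d < e. Listing each simplex with vertices in this order, K has dimension 3 with simplices:

  0-simplices (5): a, b, c, d, e
  1-simplices (10): ab, ac, ad, ae, bc, bd, be, cd, ce, de
  2-simplices (10): abc, abd, abe, acd, ace, ade, bcd, bce, bde, cde
  3-simplices (5): abcd, abce, abde, acde, bcde

giving chain groups C_0 ≅ Z^5, C_1 ≅ Z^10, C_2 ≅ Z^10, C_3 ≅ Z^5.

Boundary ∂_1: C_1 → C_0 sends each edge [p,q] (with p < q) to q − p. For instance
  ∂cd = d − c.
The 5×10 boundary matrix has rank 4 and Smith normal form diag(1,1,1,1).

∂_2: C_2 → C_1 acts by ∂[p,q,r] = [q,r] − [p,r] + [p,q]. For instance
  ∂abc = bc − ac + ab,
  ∂bce = ce − be + bc.
The resulting 10×10 matrix has rank 6, and its Smith normal form has invariant factors (1,1,1,1,1,1).

Boundary ∂_3: C_3 → C_2 sends each 3-simplex σ to the alternating sum Σ_i (−1)^i (σ with its i-th vertex removed). For instance
  ∂abce = bce − ace + abe − abc,
  ∂bcde = cde − bde + bce − bcd.
This gives a 10×5 integer matrix of rank 4; reducing to Smith normal form yields diagonal entries (1,1,1,1).

Now H_k = ker ∂_k / im ∂_{k+1}, so:

  H_0: rank C_0 − rank ∂_1 = 5 − 4 = 1, and the invariant factors of ∂_1 are all 1, so H_0 ≅ Z.
  H_1: rank ker ∂_1 − rank ∂_2 = (10 − 4) − 6 = 0, and the invariant factors of ∂_2 are all 1, so H_1 ≅ 0.
  H_2: rank ker ∂_2 − rank ∂_3 = (10 − 6) − 4 = 0, and the invariant factors of ∂_3 are all 1, so H_2 ≅ 0.
  H_3: rank ker ∂_3 − rank ∂_4 = (5 − 4) − 0 = 1, and there is no ∂_4, so H_3 ≅ Z.

As a check, the Euler characteristic is 5 − 10 + 10 − 5 = 0, which agrees with 1 − 0 + 0 − 1 = 0.

H_0 = Z,  H_1 = 0,  H_2 = 0,  H_3 = Z.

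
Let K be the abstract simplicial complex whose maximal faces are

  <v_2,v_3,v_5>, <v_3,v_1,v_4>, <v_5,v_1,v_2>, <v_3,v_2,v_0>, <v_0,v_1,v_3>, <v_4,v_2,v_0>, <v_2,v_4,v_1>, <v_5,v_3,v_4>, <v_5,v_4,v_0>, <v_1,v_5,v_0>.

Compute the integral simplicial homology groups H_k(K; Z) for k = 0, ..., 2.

H_0 ≅ Z,  H_1 ≅ Z/2,  H_2 = 0.

Order the vertices as v_0 < v_1 < v_2 < v_3 < v_4 < v_5. Listing each simplex with vertices in this order, K has dimension 2 with simplices:

  0-simplices (6): [v_0], [v_1], [v_2], [v_3], [v_4], [v_5]
  1-simplices (15): (15 of them)
  2-simplices (10): [v_0,v_1,v_3], [v_0,v_1,v_5], [v_0,v_2,v_3], [v_0,v_2,v_4], [v_0,v_4,v_5], [v_1,v_2,v_4], [v_1,v_2,v_5], [v_1,v_3,v_4], [v_2,v_3,v_5], [v_3,v_4,v_5]

giving chain groups C_0 ≅ Z^6, C_1 ≅ Z^15, C_2 ≅ Z^10.

∂_1: C_1 → C_0 maps an edge to its endpoints' difference, ∂[p,q] = q − p.
The 6×15 boundary matrix has rank 5 and Smith normal form diag(1,1,1,1,1).

∂_2: C_2 → C_1 sends each 2-simplex [p,q,r] to [q,r] − [p,r] + [p,q]. For instance
  ∂[v_0,v_1,v_3] = [v_1,v_3] − [v_0,v_3] + [v_0,v_1],
  ∂[v_0,v_2,v_3] = [v_2,v_3] − [v_0,v_3] + [v_0,v_2].
The resulting 15×10 matrix has rank 10, and its Smith normal form has invariant factors (1,1,1,1,1,1,1,1,1,2).

Computing H_k = (kernel of ∂_k) / (image of ∂_{k+1}):

  H_0: rank C_0 − rank ∂_1 = 6 − 5 = 1, and the invariant factors of ∂_1 are all 1, so H_0 = Z.
  H_1: rank ker ∂_1 − rank ∂_2 = (15 − 5) − 10 = 0, and ∂_2 has invariant factor 2 > 1, so H_1 = Z/2.
  H_2: rank ker ∂_2 − rank ∂_3 = (10 − 10) − 0 = 0, and there is no ∂_3, so H_2 = 0.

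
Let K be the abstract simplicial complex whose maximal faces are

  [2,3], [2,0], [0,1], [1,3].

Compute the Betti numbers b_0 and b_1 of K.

b_0 = 1, b_1 = 1.

Order the vertices as 0 < 1 < 2 < 3. Listing each simplex with vertices in this order, K has dimension 1 with simplices:

  0-simplices (4): [0], [1], [2], [3]
  1-simplices (4): [0,1], [0,2], [1,3], [2,3]

giving chain groups C_0 ≅ Z^4, C_1 ≅ Z^4.

∂_1: C_1 → C_0 sends each edge [p,q] (with p < q) to q − p. For instance
  ∂[0,1] = [1] − [0].
The resulting 4×4 matrix has rank 3, and its Smith normal form has invariant factors (1,1,1).

Computing H_k = (kernel of ∂_k) / (image of ∂_{k+1}):

  H_0: rank C_0 − rank ∂_1 = 4 − 3 = 1, and the invariant factors of ∂_1 are all 1, so H_0 = Z.
  H_1: rank ker ∂_1 − rank ∂_2 = (4 − 3) − 0 = 1, and there is no ∂_2, so H_1 = Z.

Hence the Betti numbers are b_0 = 1, b_1 = 1.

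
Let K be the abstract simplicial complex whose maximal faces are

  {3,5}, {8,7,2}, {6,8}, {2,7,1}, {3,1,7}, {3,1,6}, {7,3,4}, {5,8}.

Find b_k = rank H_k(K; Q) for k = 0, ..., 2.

Take the total order 1 < 2 < 3 < 4 < 5 < 6 < 7 < 8 on the vertex set. Then K (dimension 2) consists of the simplices:

  0-simplices (8): [1], [2], [3], [4], [5], [6], [7], [8]
  1-simplices (14): [1,2], [1,3], [1,6], [1,7], [2,7], [2,8], [3,4], [3,5], [3,6], [3,7], [4,7], [5,8], [6,8], [7,8]
  2-simplices (5): [1,2,7], [1,3,6], [1,3,7], [2,7,8], [3,4,7]

so the chain groups are C_0 ≅ Z^8, C_1 ≅ Z^14, C_2 ≅ Z^5.

The boundary map ∂_1: C_1 → C_0 is given by ∂[p,q] = [q] − [p].
The resulting 8×14 matrix has rank 7, and its Smith normal form has invariant factors (1,1,1,1,1,1,1).

Boundary ∂_2: C_2 → C_1 acts by ∂[p,q,r] = [q,r] − [p,r] + [p,q]. For instance
  ∂[3,4,7] = [4,7] − [3,7] + [3,4],
  ∂[2,7,8] = [7,8] − [2,8] + [2,7].
As a 14×5 matrix over Z this has rank 5, with invariant factors (1,1,1,1,1).

Now H_k = ker ∂_k / im ∂_{k+1}, so:

  H_0: rank C_0 − rank ∂_1 = 8 − 7 = 1, and the invariant factors of ∂_1 are all 1, so H_0 = Z.
  H_1: rank ker ∂_1 − rank ∂_2 = (14 − 7) − 5 = 2, and the invariant factors of ∂_2 are all 1, so H_1 = Z^2.
  H_2: rank ker ∂_2 − rank ∂_3 = (5 − 5) − 0 = 0, and there is no ∂_3, so H_2 = 0.

As a check, the Euler characteristic is 8 − 14 + 5 = -1, which agrees with 1 − 2 + 0 = -1.

Hence the Betti numbers are b_0 = 1, b_1 = 2, b_2 = 0.

b_0 = 1, b_1 = 2, b_2 = 0.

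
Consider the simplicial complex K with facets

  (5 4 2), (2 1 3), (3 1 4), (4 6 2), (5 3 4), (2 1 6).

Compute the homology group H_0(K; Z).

Order the vertices as 1 < 2 < 3 < 4 < 5 < 6. Listing each simplex with vertices in this order, K has dimension 2 with simplices:

  0-simplices (6): [1], [2], [3], [4], [5], [6]
  1-simplices (12): [1,2], [1,3], [1,4], [1,6], [2,3], [2,4], [2,5], [2,6], [3,4], [3,5], [4,5], [4,6]
  2-simplices (6): [1,2,3], [1,2,6], [1,3,4], [2,4,5], [2,4,6], [3,4,5]

giving chain groups C_0 ≅ Z^6, C_1 ≅ Z^12, C_2 ≅ Z^6.

The boundary map ∂_1: C_1 → C_0 is given by ∂[p,q] = [q] − [p]. For instance
  ∂[2,4] = [4] − [2].
This gives a 6×12 integer matrix of rank 5; reducing to Smith normal form yields diagonal entries (1,1,1,1,1).

Boundary ∂_2: C_2 → C_1 maps a triangle to the signed sum of its edges. For instance
  ∂[3,4,5] = [4,5] − [3,5] + [3,4],
  ∂[1,2,3] = [2,3] − [1,3] + [1,2].
This gives a 12×6 integer matrix of rank 6; reducing to Smith normal form yields diagonal entries (1,1,1,1,1,1).

Reading off H_k = ker ∂_k / im ∂_{k+1}:

  H_0: rank C_0 − rank ∂_1 = 6 − 5 = 1, and the invariant factors of ∂_1 are all 1, so H_0 = Z.

(K is a triangulation of the cylinder S^1 x I.)

H_0 = Z.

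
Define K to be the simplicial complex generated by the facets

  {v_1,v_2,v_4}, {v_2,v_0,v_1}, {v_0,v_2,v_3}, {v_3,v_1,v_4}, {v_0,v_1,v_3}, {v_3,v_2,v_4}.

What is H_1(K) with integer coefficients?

Order the vertices as v_0 < v_1 < v_2 < v_3 < v_4. Listing each simplex with vertices in this order, K has dimension 2 with simplices:

  0-simplices (5): [v_0], [v_1], [v_2], [v_3], [v_4]
  1-simplices (9): [v_0,v_1], [v_0,v_2], [v_0,v_3], [v_1,v_2], [v_1,v_3], [v_1,v_4], [v_2,v_3], [v_2,v_4], [v_3,v_4]
  2-simplices (6): [v_0,v_1,v_2], [v_0,v_1,v_3], [v_0,v_2,v_3], [v_1,v_2,v_4], [v_1,v_3,v_4], [v_2,v_3,v_4]

so the chain groups are C_0 ≅ Z^5, C_1 ≅ Z^9, C_2 ≅ Z^6.

∂_1: C_1 → C_0 sends each edge [p,q] (with p < q) to q − p.
As a 5×9 matrix over Z this has rank 4, with invariant factors (1,1,1,1).

∂_2: C_2 → C_1 maps a triangle to the signed sum of its edges. For instance
  ∂[v_1,v_2,v_4] = [v_2,v_4] − [v_1,v_4] + [v_1,v_2],
  ∂[v_0,v_2,v_3] = [v_2,v_3] − [v_0,v_3] + [v_0,v_2].
This gives a 9×6 integer matrix of rank 5; reducing to Smith normal form yields diagonal entries (1,1,1,1,1).

Now H_k = ker ∂_k / im ∂_{k+1}, so:

  H_1: rank ker ∂_1 − rank ∂_2 = (9 − 4) − 5 = 0, and the invariant factors of ∂_2 are all 1, so H_1 ≅ 0.

H_1 = 0.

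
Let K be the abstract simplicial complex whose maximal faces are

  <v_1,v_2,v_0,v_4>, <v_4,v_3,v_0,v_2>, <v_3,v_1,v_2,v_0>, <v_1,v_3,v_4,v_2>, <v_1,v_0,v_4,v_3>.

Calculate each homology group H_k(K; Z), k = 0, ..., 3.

H_0 = Z,  H_1 = 0,  H_2 = 0,  H_3 = Z.

Order the vertices as v_0 < v_1 < v_2 < v_3 < v_4. Listing each simplex with vertices in this order, K has dimension 3 with simplices:

  0-simplices (5): [v_0], [v_1], [v_2], [v_3], [v_4]
  1-simplices (10): [v_0,v_1], [v_0,v_2], [v_0,v_3], [v_0,v_4], [v_1,v_2], [v_1,v_3], [v_1,v_4], [v_2,v_3], [v_2,v_4], [v_3,v_4]
  2-simplices (10): [v_0,v_1,v_2], [v_0,v_1,v_3], [v_0,v_1,v_4], [v_0,v_2,v_3], [v_0,v_2,v_4], [v_0,v_3,v_4], [v_1,v_2,v_3], [v_1,v_2,v_4], [v_1,v_3,v_4], [v_2,v_3,v_4]
  3-simplices (5): [v_0,v_1,v_2,v_3], [v_0,v_1,v_2,v_4], [v_0,v_1,v_3,v_4], [v_0,v_2,v_3,v_4], [v_1,v_2,v_3,v_4]

giving chain groups C_0 ≅ Z^5, C_1 ≅ Z^10, C_2 ≅ Z^10, C_3 ≅ Z^5.

∂_1: C_1 → C_0 maps an edge to its endpoints' difference, ∂[p,q] = q − p. For instance
  ∂[v_1,v_2] = [v_2] − [v_1].
The resulting 5×10 matrix has rank 4, and its Smith normal form has invariant factors (1,1,1,1).

The boundary map ∂_2: C_2 → C_1 sends each 2-simplex [p,q,r] to [q,r] − [p,r] + [p,q]. For instance
  ∂[v_2,v_3,v_4] = [v_3,v_4] − [v_2,v_4] + [v_2,v_3],
  ∂[v_0,v_1,v_2] = [v_1,v_2] − [v_0,v_2] + [v_0,v_1].
This gives a 10×10 integer matrix of rank 6; reducing to Smith normal form yields diagonal entries (1,1,1,1,1,1).

∂_3: C_3 → C_2 sends each 3-simplex σ to the alternating sum Σ_i (−1)^i (σ with its i-th vertex removed). For instance
  ∂[v_1,v_2,v_3,v_4] = [v_2,v_3,v_4] − [v_1,v_3,v_4] + [v_1,v_2,v_4] − [v_1,v_2,v_3],
  ∂[v_0,v_2,v_3,v_4] = [v_2,v_3,v_4] − [v_0,v_3,v_4] + [v_0,v_2,v_4] − [v_0,v_2,v_3].
The 10×5 boundary matrix has rank 4 and Smith normal form diag(1,1,1,1).

Computing H_k = (kernel of ∂_k) / (image of ∂_{k+1}):

  H_0: rank C_0 − rank ∂_1 = 5 − 4 = 1, and the invariant factors of ∂_1 are all 1, so H_0 ≅ Z.
  H_1: rank ker ∂_1 − rank ∂_2 = (10 − 4) − 6 = 0, and the invariant factors of ∂_2 are all 1, so H_1 ≅ 0.
  H_2: rank ker ∂_2 − rank ∂_3 = (10 − 6) − 4 = 0, and the invariant factors of ∂_3 are all 1, so H_2 ≅ 0.
  H_3: rank ker ∂_3 − rank ∂_4 = (5 − 4) − 0 = 1, and there is no ∂_4, so H_3 ≅ Z.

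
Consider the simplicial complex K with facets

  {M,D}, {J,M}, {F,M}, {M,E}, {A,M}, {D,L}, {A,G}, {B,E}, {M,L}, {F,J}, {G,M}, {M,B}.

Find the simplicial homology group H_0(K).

H_0 = Z.

We work with the vertex ordering A < B < D < E < F < G < J < L < M. The simplices of K, each written with vertices in increasing order, are:

  0-simplices (9): A, B, D, E, F, G, J, L, M
  1-simplices (12): AG, AM, BE, BM, DL, DM, EM, FJ, FM, GM, JM, LM

so the chain groups are C_0 ≅ Z^9, C_1 ≅ Z^12.

Boundary ∂_1: C_1 → C_0 maps an edge to its endpoints' difference, ∂[p,q] = q − p. For instance
  ∂BE = E − B.
The resulting 9×12 matrix has rank 8, and its Smith normal form has invariant factors (1,1,1,1,1,1,1,1).

Reading off H_k = ker ∂_k / im ∂_{k+1}:

  H_0: rank C_0 − rank ∂_1 = 9 − 8 = 1, and the invariant factors of ∂_1 are all 1, so H_0 = Z.

(K is a triangulation of a wedge of 4 circles.)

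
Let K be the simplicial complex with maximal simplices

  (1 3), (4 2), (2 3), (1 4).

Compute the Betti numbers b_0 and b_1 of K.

K has 4 vertices, 4 edges.
rank ∂_0 = 0, rank ∂_1 = 3 ⇒ b_0 = 4 − 0 − 3 = 1; all invariant factors of ∂_1 are 1 so no torsion. So H_0 ≅ Z.
rank ∂_1 = 3, rank ∂_2 = 0 ⇒ b_1 = 4 − 3 − 0 = 1. So H_1 ≅ Z.

b_0 = 1, b_1 = 1.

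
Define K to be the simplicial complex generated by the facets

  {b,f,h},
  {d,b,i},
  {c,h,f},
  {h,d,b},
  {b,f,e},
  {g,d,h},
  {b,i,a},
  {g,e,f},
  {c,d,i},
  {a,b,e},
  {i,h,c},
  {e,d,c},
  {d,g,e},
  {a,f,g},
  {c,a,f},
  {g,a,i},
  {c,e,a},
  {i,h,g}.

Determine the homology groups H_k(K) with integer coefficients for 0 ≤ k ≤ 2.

Take the total order a < b < c < d < e < f < g < h < i on the vertex set. Then K (dimension 2) consists of the simplices:

  0-simplices (9): a, b, c, d, e, f, g, h, i
  1-simplices (27): ab, ac, ae, af, ag, ai, bd, be, bf, bh, bi, cd, ce, cf, ch, ci, de, dg, dh, di, ef, eg, fg, fh, gh, gi, hi
  2-simplices (18): abe, abi, ace, acf, afg, agi, bdh, bdi, bef, bfh, cde, cdi, cfh, chi, deg, dgh, efg, ghi

giving chain groups C_0 ≅ Z^9, C_1 ≅ Z^27, C_2 ≅ Z^18.

Boundary ∂_1: C_1 → C_0 sends each edge [p,q] (with p < q) to q − p. For instance
  ∂be = e − b.
The 9×27 boundary matrix has rank 8 and Smith normal form diag(1,1,1,1,1,1,1,1).

∂_2: C_2 → C_1 acts by ∂[p,q,r] = [q,r] − [p,r] + [p,q]. For instance
  ∂agi = gi − ai + ag,
  ∂deg = eg − dg + de.
As a 27×18 matrix over Z this has rank 18, with invariant factors (1,1,1,1,1,1,1,1,1,1,1,1,1,1,1,1,1,2).

Now H_k = ker ∂_k / im ∂_{k+1}, so:

  H_0: rank C_0 − rank ∂_1 = 9 − 8 = 1, and the invariant factors of ∂_1 are all 1, so H_0 ≅ Z.
  H_1: rank ker ∂_1 − rank ∂_2 = (27 − 8) − 18 = 1, and ∂_2 has invariant factor 2 > 1, so H_1 ≅ Z ⊕ Z/2.
  H_2: rank ker ∂_2 − rank ∂_3 = (18 − 18) − 0 = 0, and there is no ∂_3, so H_2 ≅ 0.

H_0 ≅ Z,  H_1 ≅ Z ⊕ Z/2,  H_2 = 0.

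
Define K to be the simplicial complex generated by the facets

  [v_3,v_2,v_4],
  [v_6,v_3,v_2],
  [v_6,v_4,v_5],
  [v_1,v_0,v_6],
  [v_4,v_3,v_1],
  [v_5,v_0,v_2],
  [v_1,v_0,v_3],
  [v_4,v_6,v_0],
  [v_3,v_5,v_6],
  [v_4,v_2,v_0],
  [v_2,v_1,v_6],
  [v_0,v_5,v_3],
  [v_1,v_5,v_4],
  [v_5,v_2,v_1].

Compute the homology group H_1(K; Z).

H_1 = Z^2.

Fix the vertex order v_0 < v_1 < v_2 < v_3 < v_4 < v_5 < v_6 and write every simplex with vertices in increasing order. Then dim K = 2 and the simplices of K are:

  0-simplices (7): [v_0], [v_1], [v_2], [v_3], [v_4], [v_5], [v_6]
  1-simplices (21): (21 of them)
  2-simplices (14): (14 of them)

Hence C_0 ≅ Z^7, C_1 ≅ Z^21, C_2 ≅ Z^14.

∂_1: C_1 → C_0 maps an edge to its endpoints' difference, ∂[p,q] = q − p. For instance
  ∂[v_1,v_2] = [v_2] − [v_1].
The 7×21 boundary matrix has rank 6 and Smith normal form diag(1,1,1,1,1,1).

The boundary map ∂_2: C_2 → C_1 acts by ∂[p,q,r] = [q,r] − [p,r] + [p,q]. For instance
  ∂[v_0,v_2,v_4] = [v_2,v_4] − [v_0,v_4] + [v_0,v_2],
  ∂[v_4,v_5,v_6] = [v_5,v_6] − [v_4,v_6] + [v_4,v_5].
The resulting 21×14 matrix has rank 13, and its Smith normal form has invariant factors (1,1,1,1,1,1,1,1,1,1,1,1,1).

Computing H_k = (kernel of ∂_k) / (image of ∂_{k+1}):

  H_1: rank ker ∂_1 − rank ∂_2 = (21 − 6) − 13 = 2, and the invariant factors of ∂_2 are all 1, so H_1 ≅ Z^2.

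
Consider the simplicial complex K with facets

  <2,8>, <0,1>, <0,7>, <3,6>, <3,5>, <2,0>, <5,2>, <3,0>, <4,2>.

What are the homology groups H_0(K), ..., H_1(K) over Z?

Order the vertices as 0 < 1 < 2 < 3 < 4 < 5 < 6 < 7 < 8. Listing each simplex with vertices in this order, K has dimension 1 with simplices:

  0-simplices (9): [0], [1], [2], [3], [4], [5], [6], [7], [8]
  1-simplices (9): [0,1], [0,2], [0,3], [0,7], [2,4], [2,5], [2,8], [3,5], [3,6]

Hence C_0 ≅ Z^9, C_1 ≅ Z^9.

The boundary map ∂_1: C_1 → C_0 is given by ∂[p,q] = [q] − [p]. For instance
  ∂[0,1] = [1] − [0].
This gives a 9×9 integer matrix of rank 8; reducing to Smith normal form yields diagonal entries (1,1,1,1,1,1,1,1).

Reading off H_k = ker ∂_k / im ∂_{k+1}:

  H_0: rank C_0 − rank ∂_1 = 9 − 8 = 1, and the invariant factors of ∂_1 are all 1, so H_0 = Z.
  H_1: rank ker ∂_1 − rank ∂_2 = (9 − 8) − 0 = 1, and there is no ∂_2, so H_1 = Z.

As a check, the Euler characteristic is 9 − 9 = 0, which agrees with 1 − 1 = 0.

H_0 = Z,  H_1 = Z.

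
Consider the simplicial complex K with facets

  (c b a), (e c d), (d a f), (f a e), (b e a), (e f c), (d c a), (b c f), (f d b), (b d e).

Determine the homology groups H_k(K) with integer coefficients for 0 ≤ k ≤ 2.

H_0 ≅ Z,  H_1 ≅ Z/2,  H_2 = 0.

K has 6 vertices, 15 edges, 10 triangles.
rank ∂_0 = 0, rank ∂_1 = 5 ⇒ b_0 = 6 − 0 − 5 = 1; all invariant factors of ∂_1 are 1 so no torsion. So H_0 ≅ Z.
rank ∂_1 = 5, rank ∂_2 = 10 ⇒ b_1 = 15 − 5 − 10 = 0; ∂_2 has invariant factor(s) [2] giving torsion. So H_1 ≅ Z/2.
rank ∂_2 = 10, rank ∂_3 = 0 ⇒ b_2 = 10 − 10 − 0 = 0. So H_2 ≅ 0.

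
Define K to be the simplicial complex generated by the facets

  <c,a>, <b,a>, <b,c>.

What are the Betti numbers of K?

b_0 = 1, b_1 = 1.

Take the total order a < b < c on the vertex set. Then K (dimension 1) consists of the simplices:

  0-simplices (3): a, b, c
  1-simplices (3): ab, ac, bc

Hence C_0 ≅ Z^3, C_1 ≅ Z^3.

Boundary ∂_1: C_1 → C_0 is given by ∂[p,q] = [q] − [p]. For instance
  ∂ab = b − a.
This gives a 3×3 integer matrix of rank 2; reducing to Smith normal form yields diagonal entries (1,1).

Computing H_k = (kernel of ∂_k) / (image of ∂_{k+1}):

  H_0: rank C_0 − rank ∂_1 = 3 − 2 = 1, and the invariant factors of ∂_1 are all 1, so H_0 = Z.
  H_1: rank ker ∂_1 − rank ∂_2 = (3 − 2) − 0 = 1, and there is no ∂_2, so H_1 = Z.

As a check, the Euler characteristic is 3 − 3 = 0, which agrees with 1 − 1 = 0.

Hence the Betti numbers are b_0 = 1, b_1 = 1.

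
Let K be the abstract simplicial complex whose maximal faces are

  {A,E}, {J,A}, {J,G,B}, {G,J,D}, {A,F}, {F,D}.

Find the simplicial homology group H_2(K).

Fix the vertex order A < B < D < E < F < G < J and write every simplex with vertices in increasing order. Then dim K = 2 and the simplices of K are:

  0-simplices (7): A, B, D, E, F, G, J
  1-simplices (9): AE, AF, AJ, BG, BJ, DF, DG, DJ, GJ
  2-simplices (2): BGJ, DGJ

giving chain groups C_0 ≅ Z^7, C_1 ≅ Z^9, C_2 ≅ Z^2.

∂_1: C_1 → C_0 is given by ∂[p,q] = [q] − [p]. For instance
  ∂AF = F − A.
As a 7×9 matrix over Z this has rank 6, with invariant factors (1,1,1,1,1,1).

The boundary map ∂_2: C_2 → C_1 acts by ∂[p,q,r] = [q,r] − [p,r] + [p,q]. For instance
  ∂BGJ = GJ − BJ + BG,
  ∂DGJ = GJ − DJ + DG.
This gives a 9×2 integer matrix of rank 2; reducing to Smith normal form yields diagonal entries (1,1).

From H_k ≅ ker(∂_k) / im(∂_{k+1}) we obtain:

  H_2: rank ker ∂_2 − rank ∂_3 = (2 − 2) − 0 = 0, and there is no ∂_3, so H_2 ≅ 0.

H_2 = 0.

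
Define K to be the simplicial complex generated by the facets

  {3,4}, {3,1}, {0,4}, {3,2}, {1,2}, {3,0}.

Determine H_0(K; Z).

H_0 = Z.

K has 5 vertices, 6 edges.
rank ∂_0 = 0, rank ∂_1 = 4 ⇒ b_0 = 5 − 0 − 4 = 1; all invariant factors of ∂_1 are 1 so no torsion. So H_0 ≅ Z.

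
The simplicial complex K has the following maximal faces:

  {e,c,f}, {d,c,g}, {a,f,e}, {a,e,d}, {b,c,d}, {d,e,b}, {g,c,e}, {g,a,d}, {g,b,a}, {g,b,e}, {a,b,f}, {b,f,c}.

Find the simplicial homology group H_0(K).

H_0 ≅ Z.

Fix the vertex order a < b < c < d < e < f < g and write every simplex with vertices in increasing order. Then dim K = 2 and the simplices of K are:

  0-simplices (7): a, b, c, d, e, f, g
  1-simplices (18): ab, ad, ae, af, ag, bc, bd, be, bf, bg, cd, ce, cf, cg, de, dg, ef, eg
  2-simplices (12): abf, abg, ade, adg, aef, bcd, bcf, bde, beg, cdg, cef, ceg

so the chain groups are C_0 ≅ Z^7, C_1 ≅ Z^18, C_2 ≅ Z^12.

∂_1: C_1 → C_0 maps an edge to its endpoints' difference, ∂[p,q] = q − p.
This gives a 7×18 integer matrix of rank 6; reducing to Smith normal form yields diagonal entries (1,1,1,1,1,1).

Boundary ∂_2: C_2 → C_1 sends each 2-simplex [p,q,r] to [q,r] − [p,r] + [p,q]. For instance
  ∂ade = de − ae + ad,
  ∂ceg = eg − cg + ce.
This gives a 18×12 integer matrix of rank 12; reducing to Smith normal form yields diagonal entries (1,1,1,1,1,1,1,1,1,1,1,2).

From H_k ≅ ker(∂_k) / im(∂_{k+1}) we obtain:

  H_0: rank C_0 − rank ∂_1 = 7 − 6 = 1, and the invariant factors of ∂_1 are all 1, so H_0 = Z.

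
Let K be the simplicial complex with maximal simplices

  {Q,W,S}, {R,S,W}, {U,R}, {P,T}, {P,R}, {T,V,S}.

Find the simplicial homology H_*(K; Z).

H_0 = Z,  H_1 = Z,  H_2 = 0.

K has 8 vertices, 11 edges, 3 triangles.
rank ∂_0 = 0, rank ∂_1 = 7 ⇒ b_0 = 8 − 0 − 7 = 1; all invariant factors of ∂_1 are 1 so no torsion. So H_0 = Z.
rank ∂_1 = 7, rank ∂_2 = 3 ⇒ b_1 = 11 − 7 − 3 = 1; all invariant factors of ∂_2 are 1 so no torsion. So H_1 = Z.
rank ∂_2 = 3, rank ∂_3 = 0 ⇒ b_2 = 3 − 3 − 0 = 0. So H_2 = 0.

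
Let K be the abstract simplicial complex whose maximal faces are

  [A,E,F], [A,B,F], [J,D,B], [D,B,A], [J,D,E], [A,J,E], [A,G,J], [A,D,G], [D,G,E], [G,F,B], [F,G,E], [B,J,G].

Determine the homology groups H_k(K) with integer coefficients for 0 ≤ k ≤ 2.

Fix the vertex order A < B < D < E < F < G < J and write every simplex with vertices in increasing order. Then dim K = 2 and the simplices of K are:

  0-simplices (7): A, B, D, E, F, G, J
  1-simplices (18): AB, AD, AE, AF, AG, AJ, BD, BF, BG, BJ, DE, DG, DJ, EF, EG, EJ, FG, GJ
  2-simplices (12): ABD, ABF, ADG, AEF, AEJ, AGJ, BDJ, BFG, BGJ, DEG, DEJ, EFG

giving chain groups C_0 ≅ Z^7, C_1 ≅ Z^18, C_2 ≅ Z^12.

∂_1: C_1 → C_0 sends each edge [p,q] (with p < q) to q − p. For instance
  ∂EG = G − E.
As a 7×18 matrix over Z this has rank 6, with invariant factors (1,1,1,1,1,1).

∂_2: C_2 → C_1 maps a triangle to the signed sum of its edges. For instance
  ∂BDJ = DJ − BJ + BD,
  ∂ABF = BF − AF + AB.
The resulting 18×12 matrix has rank 12, and its Smith normal form has invariant factors (1,1,1,1,1,1,1,1,1,1,1,2).

Computing H_k = (kernel of ∂_k) / (image of ∂_{k+1}):

  H_0: rank C_0 − rank ∂_1 = 7 − 6 = 1, and the invariant factors of ∂_1 are all 1, so H_0 ≅ Z.
  H_1: rank ker ∂_1 − rank ∂_2 = (18 − 6) − 12 = 0, and ∂_2 has invariant factor 2 > 1, so H_1 ≅ Z/2Z.
  H_2: rank ker ∂_2 − rank ∂_3 = (12 − 12) − 0 = 0, and there is no ∂_3, so H_2 ≅ 0.

As a check, the Euler characteristic is 7 − 18 + 12 = 1, which agrees with 1 − 0 + 0 = 1.

H_0 ≅ Z,  H_1 ≅ Z/2Z,  H_2 = 0.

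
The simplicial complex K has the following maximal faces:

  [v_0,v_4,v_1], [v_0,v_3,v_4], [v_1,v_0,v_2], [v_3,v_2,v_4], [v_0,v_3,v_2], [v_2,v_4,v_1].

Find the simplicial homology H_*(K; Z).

Order the vertices as v_0 < v_1 < v_2 < v_3 < v_4. Listing each simplex with vertices in this order, K has dimension 2 with simplices:

  0-simplices (5): [v_0], [v_1], [v_2], [v_3], [v_4]
  1-simplices (9): [v_0,v_1], [v_0,v_2], [v_0,v_3], [v_0,v_4], [v_1,v_2], [v_1,v_4], [v_2,v_3], [v_2,v_4], [v_3,v_4]
  2-simplices (6): [v_0,v_1,v_2], [v_0,v_1,v_4], [v_0,v_2,v_3], [v_0,v_3,v_4], [v_1,v_2,v_4], [v_2,v_3,v_4]

Hence C_0 ≅ Z^5, C_1 ≅ Z^9, C_2 ≅ Z^6.

∂_1: C_1 → C_0 sends each edge [p,q] (with p < q) to q − p.
As a 5×9 matrix over Z this has rank 4, with invariant factors (1,1,1,1).

The boundary map ∂_2: C_2 → C_1 maps a triangle to the signed sum of its edges. For instance
  ∂[v_2,v_3,v_4] = [v_3,v_4] − [v_2,v_4] + [v_2,v_3],
  ∂[v_1,v_2,v_4] = [v_2,v_4] − [v_1,v_4] + [v_1,v_2].
As a 9×6 matrix over Z this has rank 5, with invariant factors (1,1,1,1,1).

Now H_k = ker ∂_k / im ∂_{k+1}, so:

  H_0: rank C_0 − rank ∂_1 = 5 − 4 = 1, and the invariant factors of ∂_1 are all 1, so H_0 ≅ Z.
  H_1: rank ker ∂_1 − rank ∂_2 = (9 − 4) − 5 = 0, and the invariant factors of ∂_2 are all 1, so H_1 ≅ 0.
  H_2: rank ker ∂_2 − rank ∂_3 = (6 − 5) − 0 = 1, and there is no ∂_3, so H_2 ≅ Z.

H_0 = Z,  H_1 = 0,  H_2 = Z.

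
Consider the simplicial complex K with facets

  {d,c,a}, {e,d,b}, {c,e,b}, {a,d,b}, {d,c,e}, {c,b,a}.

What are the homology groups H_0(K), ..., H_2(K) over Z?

H_0 = Z,  H_1 = 0,  H_2 = Z.

Take the total order a < b < c < d < e on the vertex set. Then K (dimension 2) consists of the simplices:

  0-simplices (5): a, b, c, d, e
  1-simplices (9): ab, ac, ad, bc, bd, be, cd, ce, de
  2-simplices (6): abc, abd, acd, bce, bde, cde

so the chain groups are C_0 ≅ Z^5, C_1 ≅ Z^9, C_2 ≅ Z^6.

The boundary map ∂_1: C_1 → C_0 is given by ∂[p,q] = [q] − [p].
The 5×9 boundary matrix has rank 4 and Smith normal form diag(1,1,1,1).

∂_2: C_2 → C_1 sends each 2-simplex [p,q,r] to [q,r] − [p,r] + [p,q]. For instance
  ∂abd = bd − ad + ab,
  ∂abc = bc − ac + ab.
As a 9×6 matrix over Z this has rank 5, with invariant factors (1,1,1,1,1).

From H_k ≅ ker(∂_k) / im(∂_{k+1}) we obtain:

  H_0: rank C_0 − rank ∂_1 = 5 − 4 = 1, and the invariant factors of ∂_1 are all 1, so H_0 ≅ Z.
  H_1: rank ker ∂_1 − rank ∂_2 = (9 − 4) − 5 = 0, and the invariant factors of ∂_2 are all 1, so H_1 ≅ 0.
  H_2: rank ker ∂_2 − rank ∂_3 = (6 − 5) − 0 = 1, and there is no ∂_3, so H_2 ≅ Z.

(K is a triangulation of the 2-sphere S^2.)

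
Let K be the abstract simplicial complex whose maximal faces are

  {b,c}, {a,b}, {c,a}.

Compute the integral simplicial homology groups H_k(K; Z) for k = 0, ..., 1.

H_0 ≅ Z,  H_1 ≅ Z.

Order the vertices as a < b < c. Listing each simplex with vertices in this order, K has dimension 1 with simplices:

  0-simplices (3): a, b, c
  1-simplices (3): ab, ac, bc

giving chain groups C_0 ≅ Z^3, C_1 ≅ Z^3.

∂_1: C_1 → C_0 sends each edge [p,q] (with p < q) to q − p. For instance
  ∂bc = c − b.
The resulting 3×3 matrix has rank 2, and its Smith normal form has invariant factors (1,1).

Now H_k = ker ∂_k / im ∂_{k+1}, so:

  H_0: rank C_0 − rank ∂_1 = 3 − 2 = 1, and the invariant factors of ∂_1 are all 1, so H_0 ≅ Z.
  H_1: rank ker ∂_1 − rank ∂_2 = (3 − 2) − 0 = 1, and there is no ∂_2, so H_1 ≅ Z.

As a check, the Euler characteristic is 3 − 3 = 0, which agrees with 1 − 1 = 0.
(K is a triangulation of the circle S^1.)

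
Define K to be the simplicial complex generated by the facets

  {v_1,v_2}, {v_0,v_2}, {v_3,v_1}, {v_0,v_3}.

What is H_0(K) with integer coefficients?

Order the vertices as v_0 < v_1 < v_2 < v_3. Listing each simplex with vertices in this order, K has dimension 1 with simplices:

  0-simplices (4): [v_0], [v_1], [v_2], [v_3]
  1-simplices (4): [v_0,v_2], [v_0,v_3], [v_1,v_2], [v_1,v_3]

Hence C_0 ≅ Z^4, C_1 ≅ Z^4.

∂_1: C_1 → C_0 maps an edge to its endpoints' difference, ∂[p,q] = q − p. For instance
  ∂[v_0,v_2] = [v_2] − [v_0].
The 4×4 boundary matrix has rank 3 and Smith normal form diag(1,1,1).

Now H_k = ker ∂_k / im ∂_{k+1}, so:

  H_0: rank C_0 − rank ∂_1 = 4 − 3 = 1, and the invariant factors of ∂_1 are all 1, so H_0 ≅ Z.

(K is a triangulation of the circle S^1.)

H_0 ≅ Z.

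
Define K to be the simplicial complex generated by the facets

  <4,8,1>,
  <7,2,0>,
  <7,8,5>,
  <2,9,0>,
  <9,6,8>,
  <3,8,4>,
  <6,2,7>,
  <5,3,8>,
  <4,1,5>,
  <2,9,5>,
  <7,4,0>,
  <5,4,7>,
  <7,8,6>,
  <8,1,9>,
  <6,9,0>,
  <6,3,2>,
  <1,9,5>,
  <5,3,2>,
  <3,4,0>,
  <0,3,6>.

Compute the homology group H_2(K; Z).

We work with the vertex ordering 0 < 1 < 2 < 3 < 4 < 5 < 6 < 7 < 8 < 9. The simplices of K, each written with vertices in increasing order, are:

  0-simplices (10): [0], [1], [2], [3], [4], [5], [6], [7], [8], [9]
  1-simplices (30): (30 of them)
  2-simplices (20): (20 of them)

giving chain groups C_0 ≅ Z^10, C_1 ≅ Z^30, C_2 ≅ Z^20.

∂_1: C_1 → C_0 is given by ∂[p,q] = [q] − [p].
The 10×30 boundary matrix has rank 9 and Smith normal form diag(1,1,1,1,1,1,1,1,1).

Boundary ∂_2: C_2 → C_1 maps a triangle to the signed sum of its edges. For instance
  ∂[2,3,5] = [3,5] − [2,5] + [2,3],
  ∂[2,3,6] = [3,6] − [2,6] + [2,3].
The 30×20 boundary matrix has rank 20 and Smith normal form diag(1,1,1,1,1,1,1,1,1,1,1,1,1,1,1,1,1,1,1,2).

From H_k ≅ ker(∂_k) / im(∂_{k+1}) we obtain:

  H_2: rank ker ∂_2 − rank ∂_3 = (20 − 20) − 0 = 0, and there is no ∂_3, so H_2 ≅ 0.

(K is a triangulation of the Klein bottle.)

H_2 = 0.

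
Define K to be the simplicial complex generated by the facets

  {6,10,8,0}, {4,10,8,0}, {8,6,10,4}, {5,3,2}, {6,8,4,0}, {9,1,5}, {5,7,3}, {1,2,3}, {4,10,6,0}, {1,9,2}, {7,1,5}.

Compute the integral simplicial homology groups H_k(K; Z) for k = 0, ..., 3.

H_0 = Z^2,  H_1 = Z,  H_2 = 0,  H_3 = Z.

We work with the vertex ordering 0 < 1 < 2 < 3 < 4 < 5 < 6 < 7 < 8 < 9 < 10. The simplices of K, each written with vertices in increasing order, are:

  0-simplices (11): [0], [1], [2], [3], [4], [5], [6], [7], [8], [9], [10]
  1-simplices (22): [0,4], [0,6], [0,8], [0,10], [1,2], [1,3], [1,5], [1,7], [1,9], [2,3], [2,5], [2,9], [3,5], [3,7], [4,6], [4,8], [4,10], [5,7], [5,9], [6,8], [6,10], [8,10]
  2-simplices (16): [0,4,6], [0,4,8], [0,4,10], [0,6,8], [0,6,10], [0,8,10], [1,2,3], [1,2,9], [1,5,7], [1,5,9], [2,3,5], [3,5,7], [4,6,8], [4,6,10], [4,8,10], [6,8,10]
  3-simplices (5): [0,4,6,8], [0,4,6,10], [0,4,8,10], [0,6,8,10], [4,6,8,10]

Hence C_0 ≅ Z^11, C_1 ≅ Z^22, C_2 ≅ Z^16, C_3 ≅ Z^5.

∂_1: C_1 → C_0 sends each edge [p,q] (with p < q) to q − p.
The 11×22 boundary matrix has rank 9 and Smith normal form diag(1,1,1,1,1,1,1,1,1).

The boundary map ∂_2: C_2 → C_1 sends each 2-simplex [p,q,r] to [q,r] − [p,r] + [p,q]. For instance
  ∂[0,6,10] = [6,10] − [0,10] + [0,6],
  ∂[1,2,9] = [2,9] − [1,9] + [1,2].
The resulting 22×16 matrix has rank 12, and its Smith normal form has invariant factors (1,1,1,1,1,1,1,1,1,1,1,1).

∂_3: C_3 → C_2 sends each 3-simplex σ to the alternating sum Σ_i (−1)^i (σ with its i-th vertex removed). For instance
  ∂[0,6,8,10] = [6,8,10] − [0,8,10] + [0,6,10] − [0,6,8],
  ∂[0,4,6,8] = [4,6,8] − [0,6,8] + [0,4,8] − [0,4,6].
The 16×5 boundary matrix has rank 4 and Smith normal form diag(1,1,1,1).

Computing H_k = (kernel of ∂_k) / (image of ∂_{k+1}):

  H_0: rank C_0 − rank ∂_1 = 11 − 9 = 2, and the invariant factors of ∂_1 are all 1, so H_0 = Z^2.
  H_1: rank ker ∂_1 − rank ∂_2 = (22 − 9) − 12 = 1, and the invariant factors of ∂_2 are all 1, so H_1 = Z.
  H_2: rank ker ∂_2 − rank ∂_3 = (16 − 12) − 4 = 0, and the invariant factors of ∂_3 are all 1, so H_2 = 0.
  H_3: rank ker ∂_3 − rank ∂_4 = (5 − 4) − 0 = 1, and there is no ∂_4, so H_3 = Z.

As a check, the Euler characteristic is 11 − 22 + 16 − 5 = 0, which agrees with 2 − 1 + 0 − 1 = 0.
(K is a triangulation of the disjoint union of the 3-sphere S^3 and the cylinder S^1 x I.)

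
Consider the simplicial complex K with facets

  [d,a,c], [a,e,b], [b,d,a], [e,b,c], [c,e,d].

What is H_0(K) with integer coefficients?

We work with the vertex ordering a < b < c < d < e. The simplices of K, each written with vertices in increasing order, are:

  0-simplices (5): a, b, c, d, e
  1-simplices (10): ab, ac, ad, ae, bc, bd, be, cd, ce, de
  2-simplices (5): abd, abe, acd, bce, cde

Hence C_0 ≅ Z^5, C_1 ≅ Z^10, C_2 ≅ Z^5.

∂_1: C_1 → C_0 is given by ∂[p,q] = [q] − [p]. For instance
  ∂de = e − d.
This gives a 5×10 integer matrix of rank 4; reducing to Smith normal form yields diagonal entries (1,1,1,1).

Boundary ∂_2: C_2 → C_1 maps a triangle to the signed sum of its edges. For instance
  ∂bce = ce − be + bc,
  ∂abd = bd − ad + ab.
This gives a 10×5 integer matrix of rank 5; reducing to Smith normal form yields diagonal entries (1,1,1,1,1).

Now H_k = ker ∂_k / im ∂_{k+1}, so:

  H_0: rank C_0 − rank ∂_1 = 5 − 4 = 1, and the invariant factors of ∂_1 are all 1, so H_0 = Z.

H_0 ≅ Z.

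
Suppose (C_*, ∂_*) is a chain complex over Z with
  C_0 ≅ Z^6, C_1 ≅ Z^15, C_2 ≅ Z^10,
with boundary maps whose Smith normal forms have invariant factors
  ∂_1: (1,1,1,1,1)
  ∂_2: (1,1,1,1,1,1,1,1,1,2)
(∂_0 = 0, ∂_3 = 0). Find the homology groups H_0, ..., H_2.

H_0 = Z,  H_1 = Z/2,  H_2 = 0.

H_0: b_0 = 6 − 0 − 5 = 1; torsion from ∂_1 factors > 1: none. So H_0 = Z.
H_1: b_1 = 15 − 5 − 10 = 0; torsion from ∂_2 factors > 1: [2]. So H_1 = Z/2.
H_2: b_2 = 10 − 10 − 0 = 0; torsion from ∂_3 factors > 1: none. So H_2 = 0.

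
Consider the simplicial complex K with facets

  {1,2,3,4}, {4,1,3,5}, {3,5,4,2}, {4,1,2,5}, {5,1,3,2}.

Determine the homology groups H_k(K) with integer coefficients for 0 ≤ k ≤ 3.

K has 5 vertices, 10 edges, 10 triangles, 5 3-simplices.
rank ∂_0 = 0, rank ∂_1 = 4 ⇒ b_0 = 5 − 0 − 4 = 1; all invariant factors of ∂_1 are 1 so no torsion. So H_0 = Z.
rank ∂_1 = 4, rank ∂_2 = 6 ⇒ b_1 = 10 − 4 − 6 = 0; all invariant factors of ∂_2 are 1 so no torsion. So H_1 = 0.
rank ∂_2 = 6, rank ∂_3 = 4 ⇒ b_2 = 10 − 6 − 4 = 0; all invariant factors of ∂_3 are 1 so no torsion. So H_2 = 0.
rank ∂_3 = 4, rank ∂_4 = 0 ⇒ b_3 = 5 − 4 − 0 = 1. So H_3 = Z.

H_0 ≅ Z,  H_1 = 0,  H_2 = 0,  H_3 ≅ Z.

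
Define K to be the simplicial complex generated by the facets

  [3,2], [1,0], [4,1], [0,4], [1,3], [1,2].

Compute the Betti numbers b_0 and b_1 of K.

b_0 = 1, b_1 = 2.

Take the total order 0 < 1 < 2 < 3 < 4 on the vertex set. Then K (dimension 1) consists of the simplices:

  0-simplices (5): [0], [1], [2], [3], [4]
  1-simplices (6): [0,1], [0,4], [1,2], [1,3], [1,4], [2,3]

giving chain groups C_0 ≅ Z^5, C_1 ≅ Z^6.

∂_1: C_1 → C_0 sends each edge [p,q] (with p < q) to q − p. For instance
  ∂[1,3] = [3] − [1].
This gives a 5×6 integer matrix of rank 4; reducing to Smith normal form yields diagonal entries (1,1,1,1).

Computing H_k = (kernel of ∂_k) / (image of ∂_{k+1}):

  H_0: rank C_0 − rank ∂_1 = 5 − 4 = 1, and the invariant factors of ∂_1 are all 1, so H_0 ≅ Z.
  H_1: rank ker ∂_1 − rank ∂_2 = (6 − 4) − 0 = 2, and there is no ∂_2, so H_1 ≅ Z^2.

(K is a triangulation of a wedge of 2 circles.)

Hence the Betti numbers are b_0 = 1, b_1 = 2.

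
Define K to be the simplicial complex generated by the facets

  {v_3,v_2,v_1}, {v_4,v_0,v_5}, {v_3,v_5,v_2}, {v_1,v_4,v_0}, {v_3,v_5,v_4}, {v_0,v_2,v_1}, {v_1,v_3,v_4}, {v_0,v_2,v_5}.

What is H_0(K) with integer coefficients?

H_0 = Z.

We work with the vertex ordering v_0 < v_1 < v_2 < v_3 < v_4 < v_5. The simplices of K, each written with vertices in increasing order, are:

  0-simplices (6): [v_0], [v_1], [v_2], [v_3], [v_4], [v_5]
  1-simplices (12): [v_0,v_1], [v_0,v_2], [v_0,v_4], [v_0,v_5], [v_1,v_2], [v_1,v_3], [v_1,v_4], [v_2,v_3], [v_2,v_5], [v_3,v_4], [v_3,v_5], [v_4,v_5]
  2-simplices (8): [v_0,v_1,v_2], [v_0,v_1,v_4], [v_0,v_2,v_5], [v_0,v_4,v_5], [v_1,v_2,v_3], [v_1,v_3,v_4], [v_2,v_3,v_5], [v_3,v_4,v_5]

giving chain groups C_0 ≅ Z^6, C_1 ≅ Z^12, C_2 ≅ Z^8.

∂_1: C_1 → C_0 sends each edge [p,q] (with p < q) to q − p.
This gives a 6×12 integer matrix of rank 5; reducing to Smith normal form yields diagonal entries (1,1,1,1,1).

The boundary map ∂_2: C_2 → C_1 sends each 2-simplex [p,q,r] to [q,r] − [p,r] + [p,q]. For instance
  ∂[v_2,v_3,v_5] = [v_3,v_5] − [v_2,v_5] + [v_2,v_3],
  ∂[v_0,v_1,v_4] = [v_1,v_4] − [v_0,v_4] + [v_0,v_1].
As a 12×8 matrix over Z this has rank 7, with invariant factors (1,1,1,1,1,1,1).

Now H_k = ker ∂_k / im ∂_{k+1}, so:

  H_0: rank C_0 − rank ∂_1 = 6 − 5 = 1, and the invariant factors of ∂_1 are all 1, so H_0 = Z.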